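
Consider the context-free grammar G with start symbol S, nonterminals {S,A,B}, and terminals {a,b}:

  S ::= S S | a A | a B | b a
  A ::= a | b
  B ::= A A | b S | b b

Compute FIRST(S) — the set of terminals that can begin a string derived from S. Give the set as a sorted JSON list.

FIRST sets, iterate to fixpoint:
round 1:
  A via A→a: +{a}
  A via A→b: +{b}
  B via B→A A: +{a,b}
  S via S→a A: +{a}
  S via S→b a: +{b}
  FIRST(S)={a,b}  FIRST(A)={a,b}  FIRST(B)={a,b}
round 2: done
  FIRST(S)={a,b}  FIRST(A)={a,b}  FIRST(B)={a,b}

FIRST(S) = ["a", "b"]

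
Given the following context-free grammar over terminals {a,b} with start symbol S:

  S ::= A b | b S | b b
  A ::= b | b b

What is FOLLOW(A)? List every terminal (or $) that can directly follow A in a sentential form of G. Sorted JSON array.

FIRST iteration:
[1]
  A via A→b: +{b}
  S via S→A b: +{b}
  FIRST(S)={b}  FIRST(A)={b}
[2] (no change)
  FIRST(S)={b}  FIRST(A)={b}

Compute FOLLOW by fixpoint:
FOLLOW(S) := {$}
round 1:
  S→A b: FOLLOW(A) ⊇ FIRST(b) = {b}; new: +{b}
  S: {$}  A: {b}
round 2: — fixpoint
  S: {$}  A: {b}

FOLLOW(A) = ["b"]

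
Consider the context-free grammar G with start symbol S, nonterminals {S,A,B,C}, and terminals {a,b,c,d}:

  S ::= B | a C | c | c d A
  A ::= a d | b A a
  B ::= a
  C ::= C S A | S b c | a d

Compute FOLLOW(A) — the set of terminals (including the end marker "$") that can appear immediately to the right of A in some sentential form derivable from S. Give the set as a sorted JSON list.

Compute FIRST by fixpoint:
round 1:
  A via A→a d: +{a}
  A via A→b A a: +{b}
  B via B→a: +{a}
  C via C→a d: +{a}
  S via S→B: +{a}
  S via S→c: +{c}
  FIRST[S]={a,c}  FIRST[A]={a,b}  FIRST[B]={a}  FIRST[C]={a}
round 2:
  C via C→S b c: +{c}
  FIRST[S]={a,c}  FIRST[A]={a,b}  FIRST[B]={a}  FIRST[C]={a,c}
round 3: (no change)
  FIRST[S]={a,c}  FIRST[A]={a,b}  FIRST[B]={a}  FIRST[C]={a,c}

FOLLOW sets:
FOLLOW(S) := {$}
[1]
  A→b A a: FOLLOW(A) ⊇ FIRST(a) = {a}; new: +{a}
  C→C S A: FOLLOW(C) ⊇ FIRST(S) = {a,c}; new: +{a,c}
  C→C S A: FOLLOW(S) ⊇ FIRST(A) = {a,b}; new: +{a,b}
  C→C S A: FOLLOW(A) ⊇ FOLLOW(C) ⊇ {a,c}; new: +{c}
  S→B: FOLLOW(B) ⊇ FOLLOW(S) ⊇ {$,a,b}; new: +{$,a,b}
  S→a C: FOLLOW(C) ⊇ FOLLOW(S) ⊇ {$,a,b}; new: +{$,b}
  S→c d A: FOLLOW(A) ⊇ FOLLOW(S) ⊇ {$,a,b}; new: +{$,b}
  FOLLOW(S)={$,a,b}  FOLLOW(A)={$,a,b,c}  FOLLOW(B)={$,a,b}  FOLLOW(C)={$,a,b,c}
[2] (no change)
  FOLLOW(S)={$,a,b}  FOLLOW(A)={$,a,b,c}  FOLLOW(B)={$,a,b}  FOLLOW(C)={$,a,b,c}

FOLLOW(A) = ["$", "a", "b", "c"]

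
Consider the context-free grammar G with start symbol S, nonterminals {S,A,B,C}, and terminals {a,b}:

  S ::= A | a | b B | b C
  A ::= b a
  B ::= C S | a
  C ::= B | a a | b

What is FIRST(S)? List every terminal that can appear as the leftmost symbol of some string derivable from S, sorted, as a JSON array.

FIRST iteration:
iter 1:
  A via A→b a: +{b}
  B via B→a: +{a}
  C via C→B: +{a}
  C via C→b: +{b}
  S via S→A: +{b}
  S via S→a: +{a}
  S: {a,b}  A: {b}  B: {a}  C: {a,b}
iter 2:
  B via B→C S: +{b}
  S: {a,b}  A: {b}  B: {a,b}  C: {a,b}
iter 3: done
  S: {a,b}  A: {b}  B: {a,b}  C: {a,b}

FIRST(S) = ["a", "b"]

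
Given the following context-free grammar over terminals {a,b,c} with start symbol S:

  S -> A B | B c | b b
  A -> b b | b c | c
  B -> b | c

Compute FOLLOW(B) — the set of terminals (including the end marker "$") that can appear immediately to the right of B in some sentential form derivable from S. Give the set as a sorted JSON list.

Compute FIRST by fixpoint:
round 1:
  A via A→b b: +{b}
  A via A→c: +{c}
  B via B→b: +{b}
  B via B→c: +{c}
  S via S→A B: +{b,c}
  FIRST[S]={b,c}  FIRST[A]={b,c}  FIRST[B]={b,c}
round 2: — fixpoint
  FIRST[S]={b,c}  FIRST[A]={b,c}  FIRST[B]={b,c}

FOLLOW sets:
FOLLOW(S) := {$}
round 1:
  S→A B: FOLLOW(A) ⊇ FIRST(B) = {b,c}; new: +{b,c}
  S→A B: FOLLOW(B) ⊇ FOLLOW(S) ⊇ {$}; new: +{$}
  S→B c: FOLLOW(B) ⊇ FIRST(c) = {c}; new: +{c}
  S: {$}  A: {b,c}  B: {$,c}
round 2: — fixpoint
  S: {$}  A: {b,c}  B: {$,c}

FOLLOW(B) = ["$", "c"]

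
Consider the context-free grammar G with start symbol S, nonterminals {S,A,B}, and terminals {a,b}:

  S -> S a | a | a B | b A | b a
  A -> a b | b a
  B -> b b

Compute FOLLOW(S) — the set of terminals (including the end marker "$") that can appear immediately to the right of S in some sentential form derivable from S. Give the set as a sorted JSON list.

Compute FIRST by fixpoint:
round 1:
  A via A→a b: +{a}
  A via A→b a: +{b}
  B via B→b b: +{b}
  S via S→a: +{a}
  S via S→b A: +{b}
  S: {a,b}  A: {a,b}  B: {b}
round 2: (stable)
  S: {a,b}  A: {a,b}  B: {b}

FOLLOW iteration:
FOLLOW(S) := {$}
iter 1:
  S→S a: FOLLOW(S) ⊇ FIRST(a) = {a}; new: +{a}
  S→a B: FOLLOW(B) ⊇ FOLLOW(S) ⊇ {$,a}; new: +{$,a}
  S→b A: FOLLOW(A) ⊇ FOLLOW(S) ⊇ {$,a}; new: +{$,a}
  FOLLOW(S)={$,a}  FOLLOW(A)={$,a}  FOLLOW(B)={$,a}
iter 2: done
  FOLLOW(S)={$,a}  FOLLOW(A)={$,a}  FOLLOW(B)={$,a}

FOLLOW(S) = ["$", "a"]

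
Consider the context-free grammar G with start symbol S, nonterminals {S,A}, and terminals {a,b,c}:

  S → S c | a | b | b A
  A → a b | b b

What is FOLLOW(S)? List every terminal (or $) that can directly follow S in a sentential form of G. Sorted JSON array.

FIRST iteration:
iter 1:
  A via A→a b: +{a}
  A via A→b b: +{b}
  S via S→a: +{a}
  S via S→b: +{b}
  FIRST[S]={a,b}  FIRST[A]={a,b}
iter 2: done
  FIRST[S]={a,b}  FIRST[A]={a,b}

FOLLOW sets:
seed FOLLOW(S) with $
[1]
  S→S c: FOLLOW(S) ⊇ FIRST(c) = {c}; new: +{c}
  S→b A: FOLLOW(A) ⊇ FOLLOW(S) ⊇ {$,c}; new: +{$,c}
  FOLLOW[S]={$,c}  FOLLOW[A]={$,c}
[2] done
  FOLLOW[S]={$,c}  FOLLOW[A]={$,c}

FOLLOW(S) = ["$", "c"]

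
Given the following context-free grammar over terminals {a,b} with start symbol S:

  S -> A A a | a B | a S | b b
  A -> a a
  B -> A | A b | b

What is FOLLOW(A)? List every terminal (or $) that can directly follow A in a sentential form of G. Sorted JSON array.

FIRST sets, iterate to fixpoint:
round 1:
  A via A→a a: +{a}
  B via B→A: +{a}
  B via B→b: +{b}
  S via S→A A a: +{a}
  S via S→b b: +{b}
  FIRST(S)={a,b}  FIRST(A)={a}  FIRST(B)={a,b}
round 2: (stable)
  FIRST(S)={a,b}  FIRST(A)={a}  FIRST(B)={a,b}

Compute FOLLOW by fixpoint:
initialize: $ ∈ FOLLOW(S)
[1]
  B→A b: FOLLOW(A) ⊇ FIRST(b) = {b}; new: +{b}
  S→A A a: FOLLOW(A) ⊇ FIRST(A) = {a}; new: +{a}
  S→a B: FOLLOW(B) ⊇ FOLLOW(S) ⊇ {$}; new: +{$}
  FOLLOW[S]={$}  FOLLOW[A]={a,b}  FOLLOW[B]={$}
[2]
  B→A: FOLLOW(A) ⊇ FOLLOW(B) ⊇ {$}; new: +{$}
  FOLLOW[S]={$}  FOLLOW[A]={$,a,b}  FOLLOW[B]={$}
[3] (no change)
  FOLLOW[S]={$}  FOLLOW[A]={$,a,b}  FOLLOW[B]={$}

FOLLOW(A) = ["$", "a", "b"]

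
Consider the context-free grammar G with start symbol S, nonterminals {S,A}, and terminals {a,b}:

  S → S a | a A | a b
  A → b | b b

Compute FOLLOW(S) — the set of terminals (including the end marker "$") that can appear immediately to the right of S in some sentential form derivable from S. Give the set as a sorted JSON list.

FIRST iteration:
[1]
  A via A→b: +{b}
  S via S→a A: +{a}
  S: {a}  A: {b}
[2] (stable)
  S: {a}  A: {b}

FOLLOW sets:
seed FOLLOW(S) with $
iter 1:
  S→S a: FOLLOW(S) ⊇ FIRST(a) = {a}; new: +{a}
  S→a A: FOLLOW(A) ⊇ FOLLOW(S) ⊇ {$,a}; new: +{$,a}
  FOLLOW(S)={$,a}  FOLLOW(A)={$,a}
iter 2: — fixpoint
  FOLLOW(S)={$,a}  FOLLOW(A)={$,a}

FOLLOW(S) = ["$", "a"]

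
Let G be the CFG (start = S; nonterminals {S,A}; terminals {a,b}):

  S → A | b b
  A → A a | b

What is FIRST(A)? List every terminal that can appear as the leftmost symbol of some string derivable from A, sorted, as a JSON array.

Compute FIRST by fixpoint:
iter 1:
  A via A→b: +{b}
  S via S→A: +{b}
  S: {b}  A: {b}
iter 2: — fixpoint
  S: {b}  A: {b}

FIRST(A) = ["b"]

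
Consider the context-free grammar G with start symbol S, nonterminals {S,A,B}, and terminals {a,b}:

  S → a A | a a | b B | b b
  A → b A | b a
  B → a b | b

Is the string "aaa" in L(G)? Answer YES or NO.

Convert to CNF:
  S -> T0 B | T0 T0 | T1 A | T1 T1
  A -> T0 A | T0 T1
  B -> T1 T0 | b
  T0 -> b
  T1 -> a

Fill CYK table bottom-up:
  [0..0]={T1}  "a"  orig:{}
  [1..1]={T1}  "a"  orig:{}
  [2..2]={T1}  "a"  orig:{}
  [0..1]={S}  "aa"
  [1..2]={S}  "aa"
  [0..2]=∅  "aaa"

S ∉ T[0,2] ⇒ NO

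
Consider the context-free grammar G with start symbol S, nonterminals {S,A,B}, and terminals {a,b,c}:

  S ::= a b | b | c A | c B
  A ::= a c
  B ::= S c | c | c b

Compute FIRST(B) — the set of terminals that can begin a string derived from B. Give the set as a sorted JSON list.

Compute FIRST by fixpoint:
pass 1:
  A via A→a c: +{a}
  B via B→c: +{c}
  S via S→a b: +{a}
  S via S→b: +{b}
  S via S→c A: +{c}
  FIRST(S)={a,b,c}  FIRST(A)={a}  FIRST(B)={c}
pass 2:
  B via B→S c: +{a,b}
  FIRST(S)={a,b,c}  FIRST(A)={a}  FIRST(B)={a,b,c}
pass 3: done
  FIRST(S)={a,b,c}  FIRST(A)={a}  FIRST(B)={a,b,c}

FIRST(B) = ["a", "b", "c"]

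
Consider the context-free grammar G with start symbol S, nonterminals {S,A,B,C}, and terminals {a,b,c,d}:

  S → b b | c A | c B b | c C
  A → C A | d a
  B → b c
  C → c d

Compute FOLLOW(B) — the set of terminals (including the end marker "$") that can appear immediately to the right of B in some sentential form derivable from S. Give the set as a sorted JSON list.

FIRST iteration:
[1]
  A via A→d a: +{d}
  B via B→b c: +{b}
  C via C→c d: +{c}
  S via S→b b: +{b}
  S via S→c A: +{c}
  FIRST(S)={b,c}  FIRST(A)={d}  FIRST(B)={b}  FIRST(C)={c}
[2]
  A via A→C A: +{c}
  FIRST(S)={b,c}  FIRST(A)={c,d}  FIRST(B)={b}  FIRST(C)={c}
[3] (no change)
  FIRST(S)={b,c}  FIRST(A)={c,d}  FIRST(B)={b}  FIRST(C)={c}

FOLLOW iteration:
FOLLOW(S) := {$}
round 1:
  A→C A: FOLLOW(C) ⊇ FIRST(A) = {c,d}; new: +{c,d}
  S→c A: FOLLOW(A) ⊇ FOLLOW(S) ⊇ {$}; new: +{$}
  S→c B b: FOLLOW(B) ⊇ FIRST(b) = {b}; new: +{b}
  S→c C: FOLLOW(C) ⊇ FOLLOW(S) ⊇ {$}; new: +{$}
  S: {$}  A: {$}  B: {b}  C: {$,c,d}
round 2: (no change)
  S: {$}  A: {$}  B: {b}  C: {$,c,d}

FOLLOW(B) = ["b"]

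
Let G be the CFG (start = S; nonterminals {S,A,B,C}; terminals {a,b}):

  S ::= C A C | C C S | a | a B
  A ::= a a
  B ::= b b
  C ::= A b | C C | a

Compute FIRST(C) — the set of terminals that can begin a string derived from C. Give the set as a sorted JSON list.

FIRST sets, iterate to fixpoint:
iter 1:
  A via A→a a: +{a}
  B via B→b b: +{b}
  C via C→A b: +{a}
  S via S→C A C: +{a}
  FIRST(S)={a}  FIRST(A)={a}  FIRST(B)={b}  FIRST(C)={a}
iter 2: done
  FIRST(S)={a}  FIRST(A)={a}  FIRST(B)={b}  FIRST(C)={a}

FIRST(C) = ["a"]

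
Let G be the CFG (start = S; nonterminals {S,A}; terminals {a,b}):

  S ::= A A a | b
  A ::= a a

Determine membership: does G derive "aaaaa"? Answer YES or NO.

Convert to CNF:
  S -> A X1 | b
  A -> T0 T0
  T0 -> a
  X1 -> A T0

Fill CYK table bottom-up:
  cell(0,0) a: {T0}  orig:{}
  cell(1,1) a: {T0}  orig:{}
  cell(2,2) a: {T0}  orig:{}
  cell(3,3) a: {T0}  orig:{}
  cell(4,4) a: {T0}  orig:{}
  cell(0,1) aa: {A}
  cell(1,2) aa: {A}
  cell(2,3) aa: {A}
  cell(3,4) aa: {A}
  cell(0,2) aaa: {X1}  orig:{}
  cell(1,3) aaa: {X1}  orig:{}
  cell(2,4) aaa: {X1}  orig:{}
  cell(0,3) aaaa: ∅
  cell(1,4) aaaa: ∅
  cell(0,4) aaaaa: {S}

S ∈ T[0,4] ⇒ YES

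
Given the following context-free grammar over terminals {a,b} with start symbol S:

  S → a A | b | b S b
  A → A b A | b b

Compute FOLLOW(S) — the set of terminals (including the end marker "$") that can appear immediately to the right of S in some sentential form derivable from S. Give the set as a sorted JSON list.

Compute FIRST by fixpoint:
[1]
  A via A→b b: +{b}
  S via S→a A: +{a}
  S via S→b: +{b}
  FIRST[S]={a,b}  FIRST[A]={b}
[2] (no change)
  FIRST[S]={a,b}  FIRST[A]={b}

FOLLOW sets:
initialize: $ ∈ FOLLOW(S)
pass 1:
  A→A b A: FOLLOW(A) ⊇ FIRST(b) = {b}; new: +{b}
  S→a A: FOLLOW(A) ⊇ FOLLOW(S) ⊇ {$}; new: +{$}
  S→b S b: FOLLOW(S) ⊇ FIRST(b) = {b}; new: +{b}
  FOLLOW[S]={$,b}  FOLLOW[A]={$,b}
pass 2: (no change)
  FOLLOW[S]={$,b}  FOLLOW[A]={$,b}

FOLLOW(S) = ["$", "b"]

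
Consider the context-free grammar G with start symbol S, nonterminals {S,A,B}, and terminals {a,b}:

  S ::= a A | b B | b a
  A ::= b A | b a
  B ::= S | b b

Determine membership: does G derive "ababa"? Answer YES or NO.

CNF form of G:
  S -> T0 B | T0 T1 | T1 A
  A -> T0 A | T0 T1
  B -> T0 B | T0 T0 | T0 T1 | T1 A
  T0 -> b
  T1 -> a

Fill CYK table bottom-up:
  cell(0,0) a: {T1}  orig:{}
  cell(1,1) b: {T0}  orig:{}
  cell(2,2) a: {T1}  orig:{}
  cell(3,3) b: {T0}  orig:{}
  cell(4,4) a: {T1}  orig:{}
  cell(0,1) ab: ∅
  cell(1,2) ba: {A,B,S}
  cell(2,3) ab: ∅
  cell(3,4) ba: {A,B,S}
  cell(0,2) aba: {B,S}
  cell(1,3) bab: ∅
  cell(2,4) aba: {B,S}
  cell(0,3) abab: ∅
  cell(1,4) baba: {B,S}
  cell(0,4) ababa: ∅

S ∉ T[0,4] ⇒ NO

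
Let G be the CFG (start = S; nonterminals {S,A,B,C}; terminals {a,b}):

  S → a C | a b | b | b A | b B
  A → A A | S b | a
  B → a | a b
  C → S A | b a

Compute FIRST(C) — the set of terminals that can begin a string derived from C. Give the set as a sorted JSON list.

FIRST iteration:
iter 1:
  A via A→a: +{a}
  B via B→a: +{a}
  C via C→b a: +{b}
  S via S→a C: +{a}
  S via S→b: +{b}
  FIRST[S]={a,b}  FIRST[A]={a}  FIRST[B]={a}  FIRST[C]={b}
iter 2:
  A via A→S b: +{b}
  C via C→S A: +{a}
  FIRST[S]={a,b}  FIRST[A]={a,b}  FIRST[B]={a}  FIRST[C]={a,b}
iter 3: (no change)
  FIRST[S]={a,b}  FIRST[A]={a,b}  FIRST[B]={a}  FIRST[C]={a,b}

FIRST(C) = ["a", "b"]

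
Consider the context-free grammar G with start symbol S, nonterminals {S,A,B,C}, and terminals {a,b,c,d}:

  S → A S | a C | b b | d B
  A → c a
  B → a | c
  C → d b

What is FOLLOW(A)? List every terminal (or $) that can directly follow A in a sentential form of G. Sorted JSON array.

Compute FIRST by fixpoint:
pass 1:
  A via A→c a: +{c}
  B via B→a: +{a}
  B via B→c: +{c}
  C via C→d b: +{d}
  S via S→A S: +{c}
  S via S→a C: +{a}
  S via S→b b: +{b}
  S via S→d B: +{d}
  FIRST(S)={a,b,c,d}  FIRST(A)={c}  FIRST(B)={a,c}  FIRST(C)={d}
pass 2: — fixpoint
  FIRST(S)={a,b,c,d}  FIRST(A)={c}  FIRST(B)={a,c}  FIRST(C)={d}

FOLLOW sets:
FOLLOW(S) := {$}
[1]
  S→A S: FOLLOW(A) ⊇ FIRST(S) = {a,b,c,d}; new: +{a,b,c,d}
  S→a C: FOLLOW(C) ⊇ FOLLOW(S) ⊇ {$}; new: +{$}
  S→d B: FOLLOW(B) ⊇ FOLLOW(S) ⊇ {$}; new: +{$}
  S: {$}  A: {a,b,c,d}  B: {$}  C: {$}
[2] — fixpoint
  S: {$}  A: {a,b,c,d}  B: {$}  C: {$}

FOLLOW(A) = ["a", "b", "c", "d"]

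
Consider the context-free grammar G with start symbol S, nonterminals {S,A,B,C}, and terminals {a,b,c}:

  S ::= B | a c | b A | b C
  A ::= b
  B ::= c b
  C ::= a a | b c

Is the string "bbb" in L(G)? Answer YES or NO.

Convert to CNF:
  S -> T0 T1 | T1 A | T1 C | T2 T0
  A -> b
  B -> T0 T1
  C -> T1 T0 | T2 T2
  T0 -> c
  T1 -> b
  T2 -> a

Fill CYK table bottom-up:
  [0..0]={A,T1}  "b"  orig:{A}
  [1..1]={A,T1}  "b"  orig:{A}
  [2..2]={A,T1}  "b"  orig:{A}
  [0..1]={S}  "bb"
  [1..2]={S}  "bb"
  [0..2]=∅  "bbb"

S ∉ T[0,2] ⇒ NO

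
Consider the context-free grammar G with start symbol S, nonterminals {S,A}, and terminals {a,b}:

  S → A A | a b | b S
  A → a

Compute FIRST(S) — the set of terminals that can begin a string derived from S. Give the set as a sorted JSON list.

FIRST sets, iterate to fixpoint:
[1]
  A via A→a: +{a}
  S via S→A A: +{a}
  S via S→b S: +{b}
  FIRST(S)={a,b}  FIRST(A)={a}
[2] (no change)
  FIRST(S)={a,b}  FIRST(A)={a}

FIRST(S) = ["a", "b"]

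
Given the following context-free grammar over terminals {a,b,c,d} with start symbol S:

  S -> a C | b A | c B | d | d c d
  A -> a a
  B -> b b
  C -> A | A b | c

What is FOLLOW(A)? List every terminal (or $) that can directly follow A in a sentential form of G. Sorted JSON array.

Compute FIRST by fixpoint:
pass 1:
  A via A→a a: +{a}
  B via B→b b: +{b}
  C via C→A: +{a}
  C via C→c: +{c}
  S via S→a C: +{a}
  S via S→b A: +{b}
  S via S→c B: +{c}
  S via S→d: +{d}
  S: {a,b,c,d}  A: {a}  B: {b}  C: {a,c}
pass 2: done
  S: {a,b,c,d}  A: {a}  B: {b}  C: {a,c}

Compute FOLLOW by fixpoint:
initialize: $ ∈ FOLLOW(S)
iter 1:
  C→A b: FOLLOW(A) ⊇ FIRST(b) = {b}; new: +{b}
  S→a C: FOLLOW(C) ⊇ FOLLOW(S) ⊇ {$}; new: +{$}
  S→b A: FOLLOW(A) ⊇ FOLLOW(S) ⊇ {$}; new: +{$}
  S→c B: FOLLOW(B) ⊇ FOLLOW(S) ⊇ {$}; new: +{$}
  S: {$}  A: {$,b}  B: {$}  C: {$}
iter 2: done
  S: {$}  A: {$,b}  B: {$}  C: {$}

FOLLOW(A) = ["$", "b"]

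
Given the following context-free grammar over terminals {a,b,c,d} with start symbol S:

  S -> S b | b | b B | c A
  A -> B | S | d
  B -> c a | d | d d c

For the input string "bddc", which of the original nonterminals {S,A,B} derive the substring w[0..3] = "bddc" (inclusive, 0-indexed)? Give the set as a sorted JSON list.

CNF form of G:
  S -> S T0 | T0 B | T1 A | b
  A -> S T0 | T0 B | T1 A | T1 T2 | T3 X4 | b | d
  B -> T1 T2 | T3 X5 | d
  T0 -> b
  T1 -> c
  T2 -> a
  T3 -> d
  X4 -> T3 T1
  X5 -> T3 T1

CYK fill, restricted to cells inside w[0..3]:
  cell(0,0) b: {A,S,T0}  orig:{A,S}
  cell(1,1) d: {A,B,T3}  orig:{A,B}
  cell(2,2) d: {A,B,T3}  orig:{A,B}
  cell(3,3) c: {T1}  orig:{}
  cell(0,1) bd: {A,S}
  cell(1,2) dd: ∅
  cell(2,3) dc: {X4,X5}  orig:{}
  cell(0,2) bdd: ∅
  cell(1,3) ddc: {A,B}
  cell(0,3) bddc: {A,S}

Original NTs in T[0,3] deriving "bddc": ["A", "S"]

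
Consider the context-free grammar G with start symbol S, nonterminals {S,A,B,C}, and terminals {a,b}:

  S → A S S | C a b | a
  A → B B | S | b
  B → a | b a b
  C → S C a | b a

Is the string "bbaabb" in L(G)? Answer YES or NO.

CNF form of G:
  S -> A X6 | C X7 | a
  A -> A X2 | B B | C X3 | a | b
  B -> T1 X4 | a
  C -> S X5 | T1 T0
  T0 -> a
  T1 -> b
  X2 -> S S
  X3 -> T0 T1
  X4 -> T0 T1
  X5 -> C T0
  X6 -> S S
  X7 -> T0 T1

CYK fill:
  T[0,0] 'b' = {A,T1}  orig:{A}
  T[1,1] 'b' = {A,T1}  orig:{A}
  T[2,2] 'a' = {A,B,S,T0}  orig:{A,B,S}
  T[3,3] 'a' = {A,B,S,T0}  orig:{A,B,S}
  T[4,4] 'b' = {A,T1}  orig:{A}
  T[5,5] 'b' = {A,T1}  orig:{A}
  T[0,1] 'bb' = ∅
  T[1,2] 'ba' = {C}
  T[2,3] 'aa' = {A,X2,X6}  orig:{A}
  T[3,4] 'ab' = {X3,X4,X7}  orig:{}
  T[4,5] 'bb' = ∅
  T[0,2] 'bba' = ∅
  T[1,3] 'baa' = {A,S,X5}  orig:{A,S}
  T[2,4] 'aab' = ∅
  T[3,5] 'abb' = ∅
  T[0,3] 'bbaa' = ∅
  T[1,4] 'baab' = {A,S}
  T[2,5] 'aabb' = ∅
  T[0,4] 'bbaab' = ∅
  T[1,5] 'baabb' = ∅
  T[0,5] 'bbaabb' = ∅

S ∉ T[0,5] ⇒ NO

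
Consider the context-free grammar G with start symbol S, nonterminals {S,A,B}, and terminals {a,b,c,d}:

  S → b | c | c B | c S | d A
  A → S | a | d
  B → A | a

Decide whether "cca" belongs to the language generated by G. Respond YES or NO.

Convert to CNF:
  S -> T0 B | T0 S | T1 A | b | c
  A -> T0 B | T0 S | T1 A | a | b | c | d
  B -> T0 B | T0 S | T1 A | a | b | c | d
  T0 -> c
  T1 -> d

Fill CYK table bottom-up:
  T[0,0] 'c' = {A,B,S,T0}  orig:{A,B,S}
  T[1,1] 'c' = {A,B,S,T0}  orig:{A,B,S}
  T[2,2] 'a' = {A,B}
  T[0,1] 'cc' = {A,B,S}
  T[1,2] 'ca' = {A,B,S}
  T[0,2] 'cca' = {A,B,S}

S ∈ T[0,2] ⇒ YES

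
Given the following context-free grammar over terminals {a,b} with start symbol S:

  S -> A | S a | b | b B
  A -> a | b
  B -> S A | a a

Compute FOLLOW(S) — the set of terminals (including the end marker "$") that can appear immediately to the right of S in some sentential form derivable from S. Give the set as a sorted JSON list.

FIRST iteration:
round 1:
  A via A→a: +{a}
  A via A→b: +{b}
  B via B→a a: +{a}
  S via S→A: +{a,b}
  FIRST[S]={a,b}  FIRST[A]={a,b}  FIRST[B]={a}
round 2:
  B via B→S A: +{b}
  FIRST[S]={a,b}  FIRST[A]={a,b}  FIRST[B]={a,b}
round 3: — fixpoint
  FIRST[S]={a,b}  FIRST[A]={a,b}  FIRST[B]={a,b}

Compute FOLLOW by fixpoint:
FOLLOW(S) := {$}
pass 1:
  B→S A: FOLLOW(S) ⊇ FIRST(A) = {a,b}; new: +{a,b}
  S→A: FOLLOW(A) ⊇ FOLLOW(S) ⊇ {$,a,b}; new: +{$,a,b}
  S→b B: FOLLOW(B) ⊇ FOLLOW(S) ⊇ {$,a,b}; new: +{$,a,b}
  S: {$,a,b}  A: {$,a,b}  B: {$,a,b}
pass 2: — fixpoint
  S: {$,a,b}  A: {$,a,b}  B: {$,a,b}

FOLLOW(S) = ["$", "a", "b"]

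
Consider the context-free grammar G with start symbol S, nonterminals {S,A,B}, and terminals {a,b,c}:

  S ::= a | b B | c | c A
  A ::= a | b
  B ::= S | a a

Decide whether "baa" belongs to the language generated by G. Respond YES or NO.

CNF form of G:
  S -> T1 B | T2 A | a | c
  A -> a | b
  B -> T0 T0 | T1 B | T2 A | a | c
  T0 -> a
  T1 -> b
  T2 -> c

Fill CYK table bottom-up:
  cell(0,0) b: {A,T1}  orig:{A}
  cell(1,1) a: {A,B,S,T0}  orig:{A,B,S}
  cell(2,2) a: {A,B,S,T0}  orig:{A,B,S}
  cell(0,1) ba: {B,S}
  cell(1,2) aa: {B}
  cell(0,2) baa: {B,S}

S ∈ T[0,2] ⇒ YES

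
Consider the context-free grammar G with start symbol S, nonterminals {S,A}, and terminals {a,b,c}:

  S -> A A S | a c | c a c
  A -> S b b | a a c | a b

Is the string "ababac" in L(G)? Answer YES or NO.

Convert to CNF:
  S -> A X5 | T1 T2 | T2 X6
  A -> S X3 | T1 T0 | T1 X4
  T0 -> b
  T1 -> a
  T2 -> c
  X3 -> T0 T0
  X4 -> T1 T2
  X5 -> A S
  X6 -> T1 T2

CYK table (by increasing span):
  [0..0]={T1}  "a"  orig:{}
  [1..1]={T0}  "b"  orig:{}
  [2..2]={T1}  "a"  orig:{}
  [3..3]={T0}  "b"  orig:{}
  [4..4]={T1}  "a"  orig:{}
  [5..5]={T2}  "c"  orig:{}
  [0..1]={A}  "ab"
  [1..2]=∅  "ba"
  [2..3]={A}  "ab"
  [3..4]=∅  "ba"
  [4..5]={S,X4,X6}  "ac"  orig:{S}
  [0..2]=∅  "aba"
  [1..3]=∅  "bab"
  [2..4]=∅  "aba"
  [3..5]=∅  "bac"
  [0..3]=∅  "abab"
  [1..4]=∅  "baba"
  [2..5]={X5}  "abac"  orig:{}
  [0..4]=∅  "ababa"
  [1..5]=∅  "babac"
  [0..5]={S}  "ababac"

S ∈ T[0,5] ⇒ YES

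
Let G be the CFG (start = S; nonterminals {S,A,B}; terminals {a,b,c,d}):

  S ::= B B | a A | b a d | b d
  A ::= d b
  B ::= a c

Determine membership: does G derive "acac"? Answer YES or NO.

Convert to CNF:
  S -> B B | T1 T0 | T1 X4 | T2 A
  A -> T0 T1
  B -> T2 T3
  T0 -> d
  T1 -> b
  T2 -> a
  T3 -> c
  X4 -> T2 T0

CYK table (by increasing span):
  [0..0]={T2}  "a"  orig:{}
  [1..1]={T3}  "c"  orig:{}
  [2..2]={T2}  "a"  orig:{}
  [3..3]={T3}  "c"  orig:{}
  [0..1]={B}  "ac"
  [1..2]=∅  "ca"
  [2..3]={B}  "ac"
  [0..2]=∅  "aca"
  [1..3]=∅  "cac"
  [0..3]={S}  "acac"

S ∈ T[0,3] ⇒ YES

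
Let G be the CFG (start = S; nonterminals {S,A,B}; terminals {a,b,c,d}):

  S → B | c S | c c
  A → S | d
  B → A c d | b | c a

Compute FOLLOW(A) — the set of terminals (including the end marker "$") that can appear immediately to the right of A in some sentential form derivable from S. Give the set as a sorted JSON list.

FIRST sets, iterate to fixpoint:
round 1:
  A via A→d: +{d}
  B via B→A c d: +{d}
  B via B→b: +{b}
  B via B→c a: +{c}
  S via S→B: +{b,c,d}
  FIRST[S]={b,c,d}  FIRST[A]={d}  FIRST[B]={b,c,d}
round 2:
  A via A→S: +{b,c}
  FIRST[S]={b,c,d}  FIRST[A]={b,c,d}  FIRST[B]={b,c,d}
round 3: (no change)
  FIRST[S]={b,c,d}  FIRST[A]={b,c,d}  FIRST[B]={b,c,d}

Compute FOLLOW by fixpoint:
seed FOLLOW(S) with $
iter 1:
  B→A c d: FOLLOW(A) ⊇ FIRST(c) = {c}; new: +{c}
  S→B: FOLLOW(B) ⊇ FOLLOW(S) ⊇ {$}; new: +{$}
  FOLLOW(S)={$}  FOLLOW(A)={c}  FOLLOW(B)={$}
iter 2:
  A→S: FOLLOW(S) ⊇ FOLLOW(A) ⊇ {c}; new: +{c}
  S→B: FOLLOW(B) ⊇ FOLLOW(S) ⊇ {$,c}; new: +{c}
  FOLLOW(S)={$,c}  FOLLOW(A)={c}  FOLLOW(B)={$,c}
iter 3: (no change)
  FOLLOW(S)={$,c}  FOLLOW(A)={c}  FOLLOW(B)={$,c}

FOLLOW(A) = ["c"]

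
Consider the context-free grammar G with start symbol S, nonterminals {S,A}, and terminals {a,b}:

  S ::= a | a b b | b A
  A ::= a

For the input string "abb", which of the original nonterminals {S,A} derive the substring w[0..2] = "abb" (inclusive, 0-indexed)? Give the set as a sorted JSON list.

CNF form of G:
  S -> T0 X2 | T1 A | a
  A -> a
  T0 -> a
  T1 -> b
  X2 -> T1 T1

CYK fill, restricted to cells inside w[0..2]:
  T[0,0] 'a' = {A,S,T0}  orig:{A,S}
  T[1,1] 'b' = {T1}  orig:{}
  T[2,2] 'b' = {T1}  orig:{}
  T[0,1] 'ab' = ∅
  T[1,2] 'bb' = {X2}  orig:{}
  T[0,2] 'abb' = {S}

Original NTs in T[0,2] deriving "abb": ["S"]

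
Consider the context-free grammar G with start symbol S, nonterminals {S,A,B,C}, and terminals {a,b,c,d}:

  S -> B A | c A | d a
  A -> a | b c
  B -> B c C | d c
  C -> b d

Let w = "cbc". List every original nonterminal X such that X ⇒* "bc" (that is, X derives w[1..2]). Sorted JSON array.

Convert to CNF:
  S -> B A | T1 A | T2 T3
  A -> T0 T1 | a
  B -> B X4 | T2 T1
  C -> T0 T2
  T0 -> b
  T1 -> c
  T2 -> d
  T3 -> a
  X4 -> T1 C

CYK table (by increasing span) — only the sub-triangle for w[1..2]:
  cell(1,1) b: {T0}  orig:{}
  cell(2,2) c: {T1}  orig:{}
  cell(1,2) bc: {A}

Original NTs in T[1,2] deriving "bc": ["A"]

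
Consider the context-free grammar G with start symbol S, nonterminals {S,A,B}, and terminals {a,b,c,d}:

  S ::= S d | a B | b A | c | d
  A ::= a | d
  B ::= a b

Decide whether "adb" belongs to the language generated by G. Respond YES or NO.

CNF form of G:
  S -> S T2 | T0 B | T1 A | c | d
  A -> a | d
  B -> T0 T1
  T0 -> a
  T1 -> b
  T2 -> d

CYK fill:
  T[0,0] 'a' = {A,T0}  orig:{A}
  T[1,1] 'd' = {A,S,T2}  orig:{A,S}
  T[2,2] 'b' = {T1}  orig:{}
  T[0,1] 'ad' = ∅
  T[1,2] 'db' = ∅
  T[0,2] 'adb' = ∅

S ∉ T[0,2] ⇒ NO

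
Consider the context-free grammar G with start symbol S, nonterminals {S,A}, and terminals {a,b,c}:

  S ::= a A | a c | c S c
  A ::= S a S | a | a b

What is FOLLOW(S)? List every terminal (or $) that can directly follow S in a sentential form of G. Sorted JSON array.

FIRST sets, iterate to fixpoint:
iter 1:
  A via A→a: +{a}
  S via S→a A: +{a}
  S via S→c S c: +{c}
  FIRST(S)={a,c}  FIRST(A)={a}
iter 2:
  A via A→S a S: +{c}
  FIRST(S)={a,c}  FIRST(A)={a,c}
iter 3: (no change)
  FIRST(S)={a,c}  FIRST(A)={a,c}

FOLLOW sets:
seed FOLLOW(S) with $
iter 1:
  A→S a S: FOLLOW(S) ⊇ FIRST(a) = {a}; new: +{a}
  S→a A: FOLLOW(A) ⊇ FOLLOW(S) ⊇ {$,a}; new: +{$,a}
  S→c S c: FOLLOW(S) ⊇ FIRST(c) = {c}; new: +{c}
  FOLLOW[S]={$,a,c}  FOLLOW[A]={$,a}
iter 2:
  S→a A: FOLLOW(A) ⊇ FOLLOW(S) ⊇ {$,a,c}; new: +{c}
  FOLLOW[S]={$,a,c}  FOLLOW[A]={$,a,c}
iter 3: (no change)
  FOLLOW[S]={$,a,c}  FOLLOW[A]={$,a,c}

FOLLOW(S) = ["$", "a", "c"]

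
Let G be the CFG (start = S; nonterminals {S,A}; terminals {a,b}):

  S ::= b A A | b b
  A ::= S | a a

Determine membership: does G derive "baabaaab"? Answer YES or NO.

Convert to CNF:
  S -> T1 T1 | T1 X3
  A -> T0 T0 | T1 T1 | T1 X2
  T0 -> a
  T1 -> b
  X2 -> A A
  X3 -> A A

Fill CYK table bottom-up:
  [0..0]={T1}  "b"  orig:{}
  [1..1]={T0}  "a"  orig:{}
  [2..2]={T0}  "a"  orig:{}
  [3..3]={T1}  "b"  orig:{}
  [4..4]={T0}  "a"  orig:{}
  [5..5]={T0}  "a"  orig:{}
  [6..6]={T0}  "a"  orig:{}
  [7..7]={T1}  "b"  orig:{}
  [0..1]=∅  "ba"
  [1..2]={A}  "aa"
  [2..3]=∅  "ab"
  [3..4]=∅  "ba"
  [4..5]={A}  "aa"
  [5..6]={A}  "aa"
  [6..7]=∅  "ab"
  [0..2]=∅  "baa"
  [1..3]=∅  "aab"
  [2..4]=∅  "aba"
  [3..5]=∅  "baa"
  [4..6]=∅  "aaa"
  [5..7]=∅  "aab"
  [0..3]=∅  "baab"
  [1..4]=∅  "aaba"
  [2..5]=∅  "abaa"
  [3..6]=∅  "baaa"
  [4..7]=∅  "aaab"
  [0..4]=∅  "baaba"
  [1..5]=∅  "aabaa"
  [2..6]=∅  "abaaa"
  [3..7]=∅  "baaab"
  [0..5]=∅  "baabaa"
  [1..6]=∅  "aabaaa"
  [2..7]=∅  "abaaab"
  [0..6]=∅  "baabaaa"
  [1..7]=∅  "aabaaab"
  [0..7]=∅  "baabaaab"

S ∉ T[0,7] ⇒ NO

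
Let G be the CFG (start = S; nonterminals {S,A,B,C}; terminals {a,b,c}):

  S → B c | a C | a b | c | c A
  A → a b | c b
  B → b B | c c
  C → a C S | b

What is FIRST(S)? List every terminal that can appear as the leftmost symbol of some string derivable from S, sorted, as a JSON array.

FIRST sets, iterate to fixpoint:
[1]
  A via A→a b: +{a}
  A via A→c b: +{c}
  B via B→b B: +{b}
  B via B→c c: +{c}
  C via C→a C S: +{a}
  C via C→b: +{b}
  S via S→B c: +{b,c}
  S via S→a C: +{a}
  S: {a,b,c}  A: {a,c}  B: {b,c}  C: {a,b}
[2] (stable)
  S: {a,b,c}  A: {a,c}  B: {b,c}  C: {a,b}

FIRST(S) = ["a", "b", "c"]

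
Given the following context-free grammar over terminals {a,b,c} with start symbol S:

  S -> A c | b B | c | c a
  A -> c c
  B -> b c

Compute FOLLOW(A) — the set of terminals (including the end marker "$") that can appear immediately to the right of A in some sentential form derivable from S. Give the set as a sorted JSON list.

FIRST iteration:
[1]
  A via A→c c: +{c}
  B via B→b c: +{b}
  S via S→A c: +{c}
  S via S→b B: +{b}
  S: {b,c}  A: {c}  B: {b}
[2] — fixpoint
  S: {b,c}  A: {c}  B: {b}

Compute FOLLOW by fixpoint:
seed FOLLOW(S) with $
iter 1:
  S→A c: FOLLOW(A) ⊇ FIRST(c) = {c}; new: +{c}
  S→b B: FOLLOW(B) ⊇ FOLLOW(S) ⊇ {$}; new: +{$}
  FOLLOW[S]={$}  FOLLOW[A]={c}  FOLLOW[B]={$}
iter 2: — fixpoint
  FOLLOW[S]={$}  FOLLOW[A]={c}  FOLLOW[B]={$}

FOLLOW(A) = ["c"]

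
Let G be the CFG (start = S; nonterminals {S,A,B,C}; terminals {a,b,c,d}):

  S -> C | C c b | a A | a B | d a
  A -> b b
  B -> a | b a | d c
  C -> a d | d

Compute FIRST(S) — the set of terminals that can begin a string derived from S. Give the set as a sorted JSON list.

FIRST iteration:
[1]
  A via A→b b: +{b}
  B via B→a: +{a}
  B via B→b a: +{b}
  B via B→d c: +{d}
  C via C→a d: +{a}
  C via C→d: +{d}
  S via S→C: +{a,d}
  FIRST(S)={a,d}  FIRST(A)={b}  FIRST(B)={a,b,d}  FIRST(C)={a,d}
[2] — fixpoint
  FIRST(S)={a,d}  FIRST(A)={b}  FIRST(B)={a,b,d}  FIRST(C)={a,d}

FIRST(S) = ["a", "d"]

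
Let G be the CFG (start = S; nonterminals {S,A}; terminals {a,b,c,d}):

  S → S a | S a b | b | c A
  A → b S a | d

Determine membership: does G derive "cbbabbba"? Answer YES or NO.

CNF form of G:
  S -> S T1 | S X4 | T2 A | b
  A -> T0 X3 | d
  T0 -> b
  T1 -> a
  T2 -> c
  X3 -> S T1
  X4 -> T1 T0

CYK table (by increasing span):
  cell(0,0) c: {T2}  orig:{}
  cell(1,1) b: {S,T0}  orig:{S}
  cell(2,2) b: {S,T0}  orig:{S}
  cell(3,3) a: {T1}  orig:{}
  cell(4,4) b: {S,T0}  orig:{S}
  cell(5,5) b: {S,T0}  orig:{S}
  cell(6,6) b: {S,T0}  orig:{S}
  cell(7,7) a: {T1}  orig:{}
  cell(0,1) cb: ∅
  cell(1,2) bb: ∅
  cell(2,3) ba: {S,X3}  orig:{S}
  cell(3,4) ab: {X4}  orig:{}
  cell(4,5) bb: ∅
  cell(5,6) bb: ∅
  cell(6,7) ba: {S,X3}  orig:{S}
  cell(0,2) cbb: ∅
  cell(1,3) bba: {A}
  cell(2,4) bab: {S}
  cell(3,5) abb: ∅
  cell(4,6) bbb: ∅
  cell(5,7) bba: {A}
  cell(0,3) cbba: {S}
  cell(1,4) bbab: ∅
  cell(2,5) babb: ∅
  cell(3,6) abbb: ∅
  cell(4,7) bbba: ∅
  cell(0,4) cbbab: ∅
  cell(1,5) bbabb: ∅
  cell(2,6) babbb: ∅
  cell(3,7) abbba: ∅
  cell(0,5) cbbabb: ∅
  cell(1,6) bbabbb: ∅
  cell(2,7) babbba: ∅
  cell(0,6) cbbabbb: ∅
  cell(1,7) bbabbba: ∅
  cell(0,7) cbbabbba: ∅

S ∉ T[0,7] ⇒ NO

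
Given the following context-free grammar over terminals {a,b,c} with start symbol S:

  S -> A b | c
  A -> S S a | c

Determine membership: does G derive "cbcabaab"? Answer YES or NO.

Convert to CNF:
  S -> A T1 | c
  A -> S X2 | c
  T0 -> a
  T1 -> b
  X2 -> S T0

Fill CYK table bottom-up:
  [0..0]={A,S}  "c"
  [1..1]={T1}  "b"  orig:{}
  [2..2]={A,S}  "c"
  [3..3]={T0}  "a"  orig:{}
  [4..4]={T1}  "b"  orig:{}
  [5..5]={T0}  "a"  orig:{}
  [6..6]={T0}  "a"  orig:{}
  [7..7]={T1}  "b"  orig:{}
  [0..1]={S}  "cb"
  [1..2]=∅  "bc"
  [2..3]={X2}  "ca"  orig:{}
  [3..4]=∅  "ab"
  [4..5]=∅  "ba"
  [5..6]=∅  "aa"
  [6..7]=∅  "ab"
  [0..2]=∅  "cbc"
  [1..3]=∅  "bca"
  [2..4]=∅  "cab"
  [3..5]=∅  "aba"
  [4..6]=∅  "baa"
  [5..7]=∅  "aab"
  [0..3]={A}  "cbca"
  [1..4]=∅  "bcab"
  [2..5]=∅  "caba"
  [3..6]=∅  "abaa"
  [4..7]=∅  "baab"
  [0..4]={S}  "cbcab"
  [1..5]=∅  "bcaba"
  [2..6]=∅  "cabaa"
  [3..7]=∅  "abaab"
  [0..5]={X2}  "cbcaba"  orig:{}
  [1..6]=∅  "bcabaa"
  [2..7]=∅  "cabaab"
  [0..6]=∅  "cbcabaa"
  [1..7]=∅  "bcabaab"
  [0..7]=∅  "cbcabaab"

S ∉ T[0,7] ⇒ NO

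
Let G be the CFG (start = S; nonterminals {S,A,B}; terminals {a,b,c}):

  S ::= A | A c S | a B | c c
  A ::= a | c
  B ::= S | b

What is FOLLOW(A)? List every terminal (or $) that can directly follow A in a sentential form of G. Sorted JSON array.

FIRST iteration:
pass 1:
  A via A→a: +{a}
  A via A→c: +{c}
  B via B→b: +{b}
  S via S→A: +{a,c}
  FIRST[S]={a,c}  FIRST[A]={a,c}  FIRST[B]={b}
pass 2:
  B via B→S: +{a,c}
  FIRST[S]={a,c}  FIRST[A]={a,c}  FIRST[B]={a,b,c}
pass 3: (stable)
  FIRST[S]={a,c}  FIRST[A]={a,c}  FIRST[B]={a,b,c}

Compute FOLLOW by fixpoint:
initialize: $ ∈ FOLLOW(S)
round 1:
  S→A: FOLLOW(A) ⊇ FOLLOW(S) ⊇ {$}; new: +{$}
  S→A c S: FOLLOW(A) ⊇ FIRST(c) = {c}; new: +{c}
  S→a B: FOLLOW(B) ⊇ FOLLOW(S) ⊇ {$}; new: +{$}
  FOLLOW(S)={$}  FOLLOW(A)={$,c}  FOLLOW(B)={$}
round 2: — fixpoint
  FOLLOW(S)={$}  FOLLOW(A)={$,c}  FOLLOW(B)={$}

FOLLOW(A) = ["$", "c"]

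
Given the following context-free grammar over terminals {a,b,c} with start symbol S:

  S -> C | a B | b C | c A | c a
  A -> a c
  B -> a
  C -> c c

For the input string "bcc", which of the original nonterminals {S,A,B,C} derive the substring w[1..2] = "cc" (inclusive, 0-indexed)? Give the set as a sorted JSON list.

CNF form of G:
  S -> T0 B | T1 A | T1 T0 | T1 T1 | T2 C
  A -> T0 T1
  B -> a
  C -> T1 T1
  T0 -> a
  T1 -> c
  T2 -> b

CYK fill, restricted to cells inside w[1..2]:
  T[1,1] 'c' = {T1}  orig:{}
  T[2,2] 'c' = {T1}  orig:{}
  T[1,2] 'cc' = {C,S}

Original NTs in T[1,2] deriving "cc": ["C", "S"]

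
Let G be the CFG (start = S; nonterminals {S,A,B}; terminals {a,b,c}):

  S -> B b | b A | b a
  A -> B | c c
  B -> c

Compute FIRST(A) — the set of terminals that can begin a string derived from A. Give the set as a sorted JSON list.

FIRST iteration:
pass 1:
  A via A→c c: +{c}
  B via B→c: +{c}
  S via S→B b: +{c}
  S via S→b A: +{b}
  S: {b,c}  A: {c}  B: {c}
pass 2: (no change)
  S: {b,c}  A: {c}  B: {c}

FIRST(A) = ["c"]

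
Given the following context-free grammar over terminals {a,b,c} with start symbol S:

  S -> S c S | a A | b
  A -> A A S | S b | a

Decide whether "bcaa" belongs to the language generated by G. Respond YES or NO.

CNF form of G:
  S -> S X4 | T2 A | b
  A -> A X3 | S T0 | a
  T0 -> b
  T1 -> c
  T2 -> a
  X3 -> A S
  X4 -> T1 S

CYK fill:
  [0..0]={S,T0}  "b"  orig:{S}
  [1..1]={T1}  "c"  orig:{}
  [2..2]={A,T2}  "a"  orig:{A}
  [3..3]={A,T2}  "a"  orig:{A}
  [0..1]=∅  "bc"
  [1..2]=∅  "ca"
  [2..3]={S}  "aa"
  [0..2]=∅  "bca"
  [1..3]={X4}  "caa"  orig:{}
  [0..3]={S}  "bcaa"

S ∈ T[0,3] ⇒ YES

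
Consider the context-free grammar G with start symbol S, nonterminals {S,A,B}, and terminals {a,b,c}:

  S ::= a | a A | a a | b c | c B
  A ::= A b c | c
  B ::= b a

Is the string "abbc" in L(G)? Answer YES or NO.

CNF form of G:
  S -> T0 T1 | T1 B | T2 A | T2 T2 | a
  A -> A X3 | c
  B -> T0 T2
  T0 -> b
  T1 -> c
  T2 -> a
  X3 -> T0 T1

Fill CYK table bottom-up:
  T[0,0] 'a' = {S,T2}  orig:{S}
  T[1,1] 'b' = {T0}  orig:{}
  T[2,2] 'b' = {T0}  orig:{}
  T[3,3] 'c' = {A,T1}  orig:{A}
  T[0,1] 'ab' = ∅
  T[1,2] 'bb' = ∅
  T[2,3] 'bc' = {S,X3}  orig:{S}
  T[0,2] 'abb' = ∅
  T[1,3] 'bbc' = ∅
  T[0,3] 'abbc' = ∅

S ∉ T[0,3] ⇒ NO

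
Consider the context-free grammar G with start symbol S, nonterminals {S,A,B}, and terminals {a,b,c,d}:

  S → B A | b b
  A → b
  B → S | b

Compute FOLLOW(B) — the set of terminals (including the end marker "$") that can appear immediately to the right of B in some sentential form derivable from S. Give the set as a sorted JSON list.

FIRST iteration:
round 1:
  A via A→b: +{b}
  B via B→b: +{b}
  S via S→B A: +{b}
  S: {b}  A: {b}  B: {b}
round 2: done
  S: {b}  A: {b}  B: {b}

Compute FOLLOW by fixpoint:
FOLLOW(S) := {$}
iter 1:
  S→B A: FOLLOW(B) ⊇ FIRST(A) = {b}; new: +{b}
  S→B A: FOLLOW(A) ⊇ FOLLOW(S) ⊇ {$}; new: +{$}
  FOLLOW(S)={$}  FOLLOW(A)={$}  FOLLOW(B)={b}
iter 2:
  B→S: FOLLOW(S) ⊇ FOLLOW(B) ⊇ {b}; new: +{b}
  S→B A: FOLLOW(A) ⊇ FOLLOW(S) ⊇ {$,b}; new: +{b}
  FOLLOW(S)={$,b}  FOLLOW(A)={$,b}  FOLLOW(B)={b}
iter 3: (stable)
  FOLLOW(S)={$,b}  FOLLOW(A)={$,b}  FOLLOW(B)={b}

FOLLOW(B) = ["b"]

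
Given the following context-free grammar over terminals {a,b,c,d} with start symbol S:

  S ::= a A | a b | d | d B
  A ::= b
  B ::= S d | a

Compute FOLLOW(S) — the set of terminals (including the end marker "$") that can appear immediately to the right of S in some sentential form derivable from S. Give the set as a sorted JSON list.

FIRST iteration:
iter 1:
  A via A→b: +{b}
  B via B→a: +{a}
  S via S→a A: +{a}
  S via S→d: +{d}
  FIRST(S)={a,d}  FIRST(A)={b}  FIRST(B)={a}
iter 2:
  B via B→S d: +{d}
  FIRST(S)={a,d}  FIRST(A)={b}  FIRST(B)={a,d}
iter 3: (stable)
  FIRST(S)={a,d}  FIRST(A)={b}  FIRST(B)={a,d}

FOLLOW iteration:
initialize: $ ∈ FOLLOW(S)
[1]
  B→S d: FOLLOW(S) ⊇ FIRST(d) = {d}; new: +{d}
  S→a A: FOLLOW(A) ⊇ FOLLOW(S) ⊇ {$,d}; new: +{$,d}
  S→d B: FOLLOW(B) ⊇ FOLLOW(S) ⊇ {$,d}; new: +{$,d}
  FOLLOW(S)={$,d}  FOLLOW(A)={$,d}  FOLLOW(B)={$,d}
[2] (no change)
  FOLLOW(S)={$,d}  FOLLOW(A)={$,d}  FOLLOW(B)={$,d}

FOLLOW(S) = ["$", "d"]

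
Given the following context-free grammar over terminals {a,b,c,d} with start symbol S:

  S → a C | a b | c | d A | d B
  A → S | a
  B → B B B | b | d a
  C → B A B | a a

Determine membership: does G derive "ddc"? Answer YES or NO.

Convert to CNF:
  S -> T0 C | T0 T1 | T2 A | T2 B | c
  A -> T0 C | T0 T1 | T2 A | T2 B | a | c
  B -> B X3 | T2 T0 | b
  C -> B X4 | T0 T0
  T0 -> a
  T1 -> b
  T2 -> d
  X3 -> B B
  X4 -> A B

CYK fill:
  T[0,0] 'd' = {T2}  orig:{}
  T[1,1] 'd' = {T2}  orig:{}
  T[2,2] 'c' = {A,S}
  T[0,1] 'dd' = ∅
  T[1,2] 'dc' = {A,S}
  T[0,2] 'ddc' = {A,S}

S ∈ T[0,2] ⇒ YES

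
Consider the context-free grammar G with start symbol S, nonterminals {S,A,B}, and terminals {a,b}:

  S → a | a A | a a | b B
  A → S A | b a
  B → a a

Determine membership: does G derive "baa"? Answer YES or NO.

CNF form of G:
  S -> T0 B | T1 A | T1 T1 | a
  A -> S A | T0 T1
  B -> T1 T1
  T0 -> b
  T1 -> a

CYK table (by increasing span):
  cell(0,0) b: {T0}  orig:{}
  cell(1,1) a: {S,T1}  orig:{S}
  cell(2,2) a: {S,T1}  orig:{S}
  cell(0,1) ba: {A}
  cell(1,2) aa: {B,S}
  cell(0,2) baa: {S}

S ∈ T[0,2] ⇒ YES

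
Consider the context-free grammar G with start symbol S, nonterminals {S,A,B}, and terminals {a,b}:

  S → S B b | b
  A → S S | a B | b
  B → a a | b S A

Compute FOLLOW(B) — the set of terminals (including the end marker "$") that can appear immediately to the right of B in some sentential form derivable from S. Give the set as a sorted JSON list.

Compute FIRST by fixpoint:
iter 1:
  A via A→a B: +{a}
  A via A→b: +{b}
  B via B→a a: +{a}
  B via B→b S A: +{b}
  S via S→b: +{b}
  FIRST[S]={b}  FIRST[A]={a,b}  FIRST[B]={a,b}
iter 2: done
  FIRST[S]={b}  FIRST[A]={a,b}  FIRST[B]={a,b}

FOLLOW iteration:
seed FOLLOW(S) with $
[1]
  A→S S: FOLLOW(S) ⊇ FIRST(S) = {b}; new: +{b}
  B→b S A: FOLLOW(S) ⊇ FIRST(A) = {a,b}; new: +{a}
  S→S B b: FOLLOW(B) ⊇ FIRST(b) = {b}; new: +{b}
  FOLLOW[S]={$,a,b}  FOLLOW[A]={}  FOLLOW[B]={b}
[2]
  B→b S A: FOLLOW(A) ⊇ FOLLOW(B) ⊇ {b}; new: +{b}
  FOLLOW[S]={$,a,b}  FOLLOW[A]={b}  FOLLOW[B]={b}
[3] (no change)
  FOLLOW[S]={$,a,b}  FOLLOW[A]={b}  FOLLOW[B]={b}

FOLLOW(B) = ["b"]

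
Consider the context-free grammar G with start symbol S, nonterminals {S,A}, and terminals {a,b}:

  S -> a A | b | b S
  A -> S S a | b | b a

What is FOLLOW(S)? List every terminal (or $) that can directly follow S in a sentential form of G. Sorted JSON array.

FIRST iteration:
round 1:
  A via A→b: +{b}
  S via S→a A: +{a}
  S via S→b: +{b}
  S: {a,b}  A: {b}
round 2:
  A via A→S S a: +{a}
  S: {a,b}  A: {a,b}
round 3: — fixpoint
  S: {a,b}  A: {a,b}

FOLLOW sets:
seed FOLLOW(S) with $
iter 1:
  A→S S a: FOLLOW(S) ⊇ FIRST(S) = {a,b}; new: +{a,b}
  S→a A: FOLLOW(A) ⊇ FOLLOW(S) ⊇ {$,a,b}; new: +{$,a,b}
  FOLLOW(S)={$,a,b}  FOLLOW(A)={$,a,b}
iter 2: (no change)
  FOLLOW(S)={$,a,b}  FOLLOW(A)={$,a,b}

FOLLOW(S) = ["$", "a", "b"]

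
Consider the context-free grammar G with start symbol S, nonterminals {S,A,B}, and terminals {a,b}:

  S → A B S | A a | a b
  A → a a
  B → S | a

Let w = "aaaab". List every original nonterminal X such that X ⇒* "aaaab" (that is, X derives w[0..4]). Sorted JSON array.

Convert to CNF:
  S -> A T0 | A X3 | T0 T1
  A -> T0 T0
  B -> A T0 | A X2 | T0 T1 | a
  T0 -> a
  T1 -> b
  X2 -> B S
  X3 -> B S

CYK table (by increasing span) (cells [i..j] with 0 ≤ i ≤ j ≤ 4 only):
  [0..0]={B,T0}  "a"  orig:{B}
  [1..1]={B,T0}  "a"  orig:{B}
  [2..2]={B,T0}  "a"  orig:{B}
  [3..3]={B,T0}  "a"  orig:{B}
  [4..4]={T1}  "b"  orig:{}
  [0..1]={A}  "aa"
  [1..2]={A}  "aa"
  [2..3]={A}  "aa"
  [3..4]={B,S}  "ab"
  [0..2]={B,S}  "aaa"
  [1..3]={B,S}  "aaa"
  [2..4]={X2,X3}  "aab"  orig:{}
  [0..3]={X2,X3}  "aaaa"  orig:{}
  [1..4]=∅  "aaab"
  [0..4]={B,S,X2,X3}  "aaaab"  orig:{B,S}

Original NTs in T[0,4] deriving "aaaab": ["B", "S"]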